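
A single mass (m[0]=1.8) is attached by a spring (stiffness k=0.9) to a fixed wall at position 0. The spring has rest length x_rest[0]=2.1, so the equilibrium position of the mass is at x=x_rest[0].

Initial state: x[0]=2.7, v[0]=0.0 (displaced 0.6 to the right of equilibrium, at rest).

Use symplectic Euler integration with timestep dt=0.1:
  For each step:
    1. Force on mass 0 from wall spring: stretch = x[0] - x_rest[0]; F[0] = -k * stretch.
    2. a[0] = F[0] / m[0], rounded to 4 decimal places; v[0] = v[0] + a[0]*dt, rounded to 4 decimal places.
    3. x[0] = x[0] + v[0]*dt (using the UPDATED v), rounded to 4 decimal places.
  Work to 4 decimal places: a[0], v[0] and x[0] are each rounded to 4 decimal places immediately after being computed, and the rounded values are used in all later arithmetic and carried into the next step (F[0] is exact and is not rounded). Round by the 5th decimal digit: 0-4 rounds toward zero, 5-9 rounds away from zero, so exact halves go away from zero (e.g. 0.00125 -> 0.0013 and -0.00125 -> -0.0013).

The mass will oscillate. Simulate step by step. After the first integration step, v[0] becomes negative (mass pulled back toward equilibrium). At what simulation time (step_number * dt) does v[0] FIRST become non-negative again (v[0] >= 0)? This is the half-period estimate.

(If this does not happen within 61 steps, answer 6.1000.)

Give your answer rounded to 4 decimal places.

Step 0: x=[2.7000] v=[0.0000]
Step 1: x=[2.6970] v=[-0.0300]
Step 2: x=[2.6910] v=[-0.0599]
Step 3: x=[2.6821] v=[-0.0895]
Step 4: x=[2.6702] v=[-0.1186]
Step 5: x=[2.6555] v=[-0.1471]
Step 6: x=[2.6380] v=[-0.1749]
Step 7: x=[2.6178] v=[-0.2018]
Step 8: x=[2.5950] v=[-0.2277]
Step 9: x=[2.5698] v=[-0.2525]
Step 10: x=[2.5422] v=[-0.2760]
Step 11: x=[2.5124] v=[-0.2981]
Step 12: x=[2.4805] v=[-0.3187]
Step 13: x=[2.4467] v=[-0.3377]
Step 14: x=[2.4112] v=[-0.3550]
Step 15: x=[2.3741] v=[-0.3706]
Step 16: x=[2.3357] v=[-0.3843]
Step 17: x=[2.2961] v=[-0.3961]
Step 18: x=[2.2555] v=[-0.4059]
Step 19: x=[2.2141] v=[-0.4137]
Step 20: x=[2.1722] v=[-0.4194]
Step 21: x=[2.1299] v=[-0.4230]
Step 22: x=[2.0875] v=[-0.4245]
Step 23: x=[2.0451] v=[-0.4239]
Step 24: x=[2.0030] v=[-0.4212]
Step 25: x=[1.9614] v=[-0.4164]
Step 26: x=[1.9205] v=[-0.4095]
Step 27: x=[1.8805] v=[-0.4005]
Step 28: x=[1.8416] v=[-0.3895]
Step 29: x=[1.8039] v=[-0.3766]
Step 30: x=[1.7677] v=[-0.3618]
Step 31: x=[1.7332] v=[-0.3452]
Step 32: x=[1.7005] v=[-0.3269]
Step 33: x=[1.6698] v=[-0.3069]
Step 34: x=[1.6413] v=[-0.2854]
Step 35: x=[1.6151] v=[-0.2625]
Step 36: x=[1.5913] v=[-0.2383]
Step 37: x=[1.5700] v=[-0.2129]
Step 38: x=[1.5514] v=[-0.1864]
Step 39: x=[1.5355] v=[-0.1590]
Step 40: x=[1.5224] v=[-0.1308]
Step 41: x=[1.5122] v=[-0.1019]
Step 42: x=[1.5050] v=[-0.0725]
Step 43: x=[1.5007] v=[-0.0428]
Step 44: x=[1.4994] v=[-0.0128]
Step 45: x=[1.5011] v=[0.0172]
First v>=0 after going negative at step 45, time=4.5000

Answer: 4.5000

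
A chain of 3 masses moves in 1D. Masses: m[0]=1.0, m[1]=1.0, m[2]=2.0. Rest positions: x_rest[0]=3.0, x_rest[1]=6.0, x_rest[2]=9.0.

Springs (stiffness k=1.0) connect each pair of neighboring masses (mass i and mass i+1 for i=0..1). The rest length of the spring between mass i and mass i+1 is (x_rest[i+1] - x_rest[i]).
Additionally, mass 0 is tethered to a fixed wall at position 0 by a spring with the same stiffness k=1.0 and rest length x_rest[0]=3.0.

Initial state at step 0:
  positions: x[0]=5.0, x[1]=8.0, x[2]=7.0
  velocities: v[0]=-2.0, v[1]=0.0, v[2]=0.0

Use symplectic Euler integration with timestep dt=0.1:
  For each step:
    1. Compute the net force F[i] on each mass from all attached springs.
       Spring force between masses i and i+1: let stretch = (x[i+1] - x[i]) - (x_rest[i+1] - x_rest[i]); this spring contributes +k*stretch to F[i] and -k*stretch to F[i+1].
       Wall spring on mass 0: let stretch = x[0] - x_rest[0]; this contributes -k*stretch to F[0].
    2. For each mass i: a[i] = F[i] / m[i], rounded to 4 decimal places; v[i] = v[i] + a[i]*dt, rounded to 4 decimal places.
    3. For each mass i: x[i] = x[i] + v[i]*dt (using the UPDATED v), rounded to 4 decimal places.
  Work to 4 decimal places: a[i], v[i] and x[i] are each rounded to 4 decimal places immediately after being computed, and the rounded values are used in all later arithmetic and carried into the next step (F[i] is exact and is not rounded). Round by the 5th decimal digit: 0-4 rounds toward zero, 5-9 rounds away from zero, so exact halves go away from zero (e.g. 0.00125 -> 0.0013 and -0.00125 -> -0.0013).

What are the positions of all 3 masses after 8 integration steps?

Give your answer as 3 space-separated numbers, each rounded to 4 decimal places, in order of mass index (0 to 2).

Answer: 2.9953 6.5708 7.6572

Derivation:
Step 0: x=[5.0000 8.0000 7.0000] v=[-2.0000 0.0000 0.0000]
Step 1: x=[4.7800 7.9600 7.0200] v=[-2.2000 -0.4000 0.2000]
Step 2: x=[4.5440 7.8788 7.0597] v=[-2.3600 -0.8120 0.3970]
Step 3: x=[4.2959 7.7561 7.1185] v=[-2.4809 -1.2274 0.5880]
Step 4: x=[4.0395 7.5924 7.1955] v=[-2.5645 -1.6372 0.7699]
Step 5: x=[3.7782 7.3892 7.2895] v=[-2.6132 -2.0322 0.9398]
Step 6: x=[3.5152 7.1489 7.3990] v=[-2.6299 -2.4033 1.0948]
Step 7: x=[3.2534 6.8747 7.5222] v=[-2.6181 -2.7417 1.2323]
Step 8: x=[2.9953 6.5708 7.6572] v=[-2.5813 -3.0391 1.3499]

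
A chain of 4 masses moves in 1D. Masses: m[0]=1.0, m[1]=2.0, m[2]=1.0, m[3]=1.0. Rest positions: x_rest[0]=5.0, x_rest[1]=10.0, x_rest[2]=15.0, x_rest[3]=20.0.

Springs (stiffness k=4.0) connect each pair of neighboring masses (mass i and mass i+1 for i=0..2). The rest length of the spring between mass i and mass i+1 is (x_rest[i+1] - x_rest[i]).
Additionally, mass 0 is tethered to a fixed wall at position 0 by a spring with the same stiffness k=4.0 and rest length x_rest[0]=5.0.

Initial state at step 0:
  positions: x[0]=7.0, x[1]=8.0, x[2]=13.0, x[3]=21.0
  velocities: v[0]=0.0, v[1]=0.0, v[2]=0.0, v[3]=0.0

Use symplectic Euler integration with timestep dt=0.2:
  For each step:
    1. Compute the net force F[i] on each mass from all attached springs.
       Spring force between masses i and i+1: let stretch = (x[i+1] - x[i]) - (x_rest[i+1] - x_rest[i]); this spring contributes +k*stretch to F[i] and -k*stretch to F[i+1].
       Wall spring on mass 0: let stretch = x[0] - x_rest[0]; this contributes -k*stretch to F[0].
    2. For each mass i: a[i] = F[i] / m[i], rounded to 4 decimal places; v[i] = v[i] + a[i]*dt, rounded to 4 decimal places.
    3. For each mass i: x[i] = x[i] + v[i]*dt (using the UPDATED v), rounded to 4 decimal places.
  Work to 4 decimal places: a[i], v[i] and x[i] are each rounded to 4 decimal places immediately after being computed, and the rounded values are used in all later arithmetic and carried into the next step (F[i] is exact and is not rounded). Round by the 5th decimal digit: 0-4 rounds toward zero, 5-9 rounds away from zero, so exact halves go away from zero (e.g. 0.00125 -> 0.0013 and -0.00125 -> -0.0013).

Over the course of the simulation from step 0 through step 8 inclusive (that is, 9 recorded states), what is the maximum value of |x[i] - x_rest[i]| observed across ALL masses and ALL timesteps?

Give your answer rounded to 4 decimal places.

Answer: 3.0813

Derivation:
Step 0: x=[7.0000 8.0000 13.0000 21.0000] v=[0.0000 0.0000 0.0000 0.0000]
Step 1: x=[6.0400 8.3200 13.4800 20.5200] v=[-4.8000 1.6000 2.4000 -2.4000]
Step 2: x=[4.4784 8.8704 14.2608 19.7136] v=[-7.8080 2.7520 3.9040 -4.0320]
Step 3: x=[2.9030 9.5007 15.0516 18.8348] v=[-7.8771 3.1514 3.9539 -4.3942]
Step 4: x=[1.9187 10.0472 15.5595 18.1506] v=[-4.9213 2.7327 2.5397 -3.4208]
Step 5: x=[1.9280 10.3844 15.6000 17.8519] v=[0.0465 1.6862 0.2027 -1.4937]
Step 6: x=[2.9818 10.4624 15.1663 17.9929] v=[5.2692 0.3899 -2.1683 0.7048]
Step 7: x=[4.7554 10.3182 14.4323 18.4816] v=[8.8682 -0.7208 -3.6701 2.4435]
Step 8: x=[6.6582 10.0581 13.6879 19.1224] v=[9.5141 -1.3003 -3.7219 3.2041]
Max displacement = 3.0813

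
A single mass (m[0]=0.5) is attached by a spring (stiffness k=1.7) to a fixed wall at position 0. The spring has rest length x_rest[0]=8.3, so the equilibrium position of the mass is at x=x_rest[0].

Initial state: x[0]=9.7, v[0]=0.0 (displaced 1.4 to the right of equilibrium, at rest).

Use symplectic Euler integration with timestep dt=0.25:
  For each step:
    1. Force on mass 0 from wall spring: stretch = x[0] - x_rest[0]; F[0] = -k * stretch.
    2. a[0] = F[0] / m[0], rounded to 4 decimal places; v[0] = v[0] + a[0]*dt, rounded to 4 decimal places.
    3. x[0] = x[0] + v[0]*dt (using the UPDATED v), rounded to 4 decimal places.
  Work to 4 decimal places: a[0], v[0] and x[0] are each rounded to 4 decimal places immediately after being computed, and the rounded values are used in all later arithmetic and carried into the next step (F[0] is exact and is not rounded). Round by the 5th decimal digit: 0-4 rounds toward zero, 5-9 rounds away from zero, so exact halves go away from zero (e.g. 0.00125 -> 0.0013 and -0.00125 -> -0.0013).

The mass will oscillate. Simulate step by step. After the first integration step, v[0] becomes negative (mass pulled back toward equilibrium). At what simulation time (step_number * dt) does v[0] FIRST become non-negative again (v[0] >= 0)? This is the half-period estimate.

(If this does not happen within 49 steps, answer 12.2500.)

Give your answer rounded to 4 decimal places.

Answer: 1.7500

Derivation:
Step 0: x=[9.7000] v=[0.0000]
Step 1: x=[9.4025] v=[-1.1900]
Step 2: x=[8.8707] v=[-2.1271]
Step 3: x=[8.2177] v=[-2.6122]
Step 4: x=[7.5821] v=[-2.5423]
Step 5: x=[7.0991] v=[-1.9321]
Step 6: x=[6.8713] v=[-0.9113]
Step 7: x=[6.9471] v=[0.3031]
First v>=0 after going negative at step 7, time=1.7500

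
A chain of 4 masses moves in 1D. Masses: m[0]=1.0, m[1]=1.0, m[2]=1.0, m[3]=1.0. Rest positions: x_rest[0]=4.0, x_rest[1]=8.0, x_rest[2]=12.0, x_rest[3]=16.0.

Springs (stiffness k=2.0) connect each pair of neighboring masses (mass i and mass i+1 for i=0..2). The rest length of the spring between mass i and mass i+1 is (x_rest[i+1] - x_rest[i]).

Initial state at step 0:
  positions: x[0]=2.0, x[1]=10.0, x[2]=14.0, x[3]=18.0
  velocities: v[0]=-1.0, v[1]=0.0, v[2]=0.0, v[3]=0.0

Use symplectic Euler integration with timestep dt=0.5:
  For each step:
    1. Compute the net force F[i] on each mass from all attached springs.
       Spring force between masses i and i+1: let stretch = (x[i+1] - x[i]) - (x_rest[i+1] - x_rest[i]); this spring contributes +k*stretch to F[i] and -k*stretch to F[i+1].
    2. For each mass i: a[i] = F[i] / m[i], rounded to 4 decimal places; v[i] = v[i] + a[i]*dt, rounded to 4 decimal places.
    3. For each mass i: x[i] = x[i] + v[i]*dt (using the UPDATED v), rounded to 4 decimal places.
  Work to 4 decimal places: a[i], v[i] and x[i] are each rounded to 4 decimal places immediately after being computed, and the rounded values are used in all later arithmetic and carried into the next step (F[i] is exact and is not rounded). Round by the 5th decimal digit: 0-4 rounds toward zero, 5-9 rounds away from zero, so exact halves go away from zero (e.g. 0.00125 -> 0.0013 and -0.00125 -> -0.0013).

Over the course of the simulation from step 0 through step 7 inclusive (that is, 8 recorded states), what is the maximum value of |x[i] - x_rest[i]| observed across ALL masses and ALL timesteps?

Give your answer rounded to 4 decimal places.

Answer: 2.7812

Derivation:
Step 0: x=[2.0000 10.0000 14.0000 18.0000] v=[-1.0000 0.0000 0.0000 0.0000]
Step 1: x=[3.5000 8.0000 14.0000 18.0000] v=[3.0000 -4.0000 0.0000 0.0000]
Step 2: x=[5.2500 6.7500 13.0000 18.0000] v=[3.5000 -2.5000 -2.0000 0.0000]
Step 3: x=[5.7500 7.8750 11.3750 17.5000] v=[1.0000 2.2500 -3.2500 -1.0000]
Step 4: x=[5.3125 9.6875 11.0625 15.9375] v=[-0.8750 3.6250 -0.6250 -3.1250]
Step 5: x=[5.0625 10.0000 12.5000 13.9375] v=[-0.5000 0.6250 2.8750 -4.0000]
Step 6: x=[5.2813 9.0938 13.4063 13.2188] v=[0.4375 -1.8125 1.8125 -1.4375]
Step 7: x=[5.4063 8.4376 12.0626 14.5938] v=[0.2500 -1.3125 -2.6875 2.7500]
Max displacement = 2.7812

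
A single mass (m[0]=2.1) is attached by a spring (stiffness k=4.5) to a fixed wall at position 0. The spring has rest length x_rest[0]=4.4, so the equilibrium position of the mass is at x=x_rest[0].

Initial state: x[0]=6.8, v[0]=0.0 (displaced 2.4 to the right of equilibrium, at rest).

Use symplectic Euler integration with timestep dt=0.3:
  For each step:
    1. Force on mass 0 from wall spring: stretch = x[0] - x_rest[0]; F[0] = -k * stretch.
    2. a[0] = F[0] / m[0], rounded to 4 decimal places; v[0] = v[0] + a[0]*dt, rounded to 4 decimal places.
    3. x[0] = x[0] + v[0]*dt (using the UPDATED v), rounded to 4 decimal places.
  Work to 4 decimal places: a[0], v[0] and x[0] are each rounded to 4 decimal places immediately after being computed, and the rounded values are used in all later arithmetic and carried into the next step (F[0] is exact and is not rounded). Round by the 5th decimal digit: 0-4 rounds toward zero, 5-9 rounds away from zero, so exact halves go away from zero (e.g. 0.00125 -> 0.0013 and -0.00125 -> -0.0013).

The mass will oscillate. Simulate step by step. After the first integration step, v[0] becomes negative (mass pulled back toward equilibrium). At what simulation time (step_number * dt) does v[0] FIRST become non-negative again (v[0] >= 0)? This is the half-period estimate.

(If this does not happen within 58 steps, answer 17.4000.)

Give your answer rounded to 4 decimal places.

Step 0: x=[6.8000] v=[0.0000]
Step 1: x=[6.3371] v=[-1.5429]
Step 2: x=[5.5006] v=[-2.7882]
Step 3: x=[4.4519] v=[-3.4957]
Step 4: x=[3.3932] v=[-3.5291]
Step 5: x=[2.5286] v=[-2.8819]
Step 6: x=[2.0249] v=[-1.6789]
Step 7: x=[1.9793] v=[-0.1521]
Step 8: x=[2.4005] v=[1.4041]
First v>=0 after going negative at step 8, time=2.4000

Answer: 2.4000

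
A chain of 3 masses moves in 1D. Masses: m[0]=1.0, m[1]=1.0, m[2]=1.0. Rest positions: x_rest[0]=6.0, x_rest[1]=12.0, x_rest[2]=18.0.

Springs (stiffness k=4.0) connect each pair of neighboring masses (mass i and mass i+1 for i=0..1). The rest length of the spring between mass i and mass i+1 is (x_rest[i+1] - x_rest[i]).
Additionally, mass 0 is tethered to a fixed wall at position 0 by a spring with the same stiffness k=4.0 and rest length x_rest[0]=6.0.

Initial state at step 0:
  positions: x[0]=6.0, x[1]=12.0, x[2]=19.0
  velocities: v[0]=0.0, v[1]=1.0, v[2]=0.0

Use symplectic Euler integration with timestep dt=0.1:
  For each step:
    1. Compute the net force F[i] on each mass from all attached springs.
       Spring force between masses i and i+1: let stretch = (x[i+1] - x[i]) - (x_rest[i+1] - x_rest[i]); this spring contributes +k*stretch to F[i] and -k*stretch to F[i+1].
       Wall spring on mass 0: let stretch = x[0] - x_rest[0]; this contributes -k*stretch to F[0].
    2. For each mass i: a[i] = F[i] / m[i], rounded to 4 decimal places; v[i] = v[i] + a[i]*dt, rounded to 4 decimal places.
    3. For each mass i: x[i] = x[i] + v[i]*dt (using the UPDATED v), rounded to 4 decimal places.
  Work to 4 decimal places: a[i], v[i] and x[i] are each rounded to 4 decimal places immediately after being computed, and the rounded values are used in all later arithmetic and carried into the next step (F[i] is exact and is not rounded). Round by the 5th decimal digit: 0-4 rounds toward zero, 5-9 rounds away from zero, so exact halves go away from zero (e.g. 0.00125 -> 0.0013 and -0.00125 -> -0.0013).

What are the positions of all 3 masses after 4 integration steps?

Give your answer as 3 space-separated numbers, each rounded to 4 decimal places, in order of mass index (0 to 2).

Step 0: x=[6.0000 12.0000 19.0000] v=[0.0000 1.0000 0.0000]
Step 1: x=[6.0000 12.1400 18.9600] v=[0.0000 1.4000 -0.4000]
Step 2: x=[6.0056 12.3072 18.8872] v=[0.0560 1.6720 -0.7280]
Step 3: x=[6.0230 12.4855 18.7912] v=[0.1744 1.7834 -0.9600]
Step 4: x=[6.0580 12.6576 18.6830] v=[0.3502 1.7207 -1.0823]

Answer: 6.0580 12.6576 18.6830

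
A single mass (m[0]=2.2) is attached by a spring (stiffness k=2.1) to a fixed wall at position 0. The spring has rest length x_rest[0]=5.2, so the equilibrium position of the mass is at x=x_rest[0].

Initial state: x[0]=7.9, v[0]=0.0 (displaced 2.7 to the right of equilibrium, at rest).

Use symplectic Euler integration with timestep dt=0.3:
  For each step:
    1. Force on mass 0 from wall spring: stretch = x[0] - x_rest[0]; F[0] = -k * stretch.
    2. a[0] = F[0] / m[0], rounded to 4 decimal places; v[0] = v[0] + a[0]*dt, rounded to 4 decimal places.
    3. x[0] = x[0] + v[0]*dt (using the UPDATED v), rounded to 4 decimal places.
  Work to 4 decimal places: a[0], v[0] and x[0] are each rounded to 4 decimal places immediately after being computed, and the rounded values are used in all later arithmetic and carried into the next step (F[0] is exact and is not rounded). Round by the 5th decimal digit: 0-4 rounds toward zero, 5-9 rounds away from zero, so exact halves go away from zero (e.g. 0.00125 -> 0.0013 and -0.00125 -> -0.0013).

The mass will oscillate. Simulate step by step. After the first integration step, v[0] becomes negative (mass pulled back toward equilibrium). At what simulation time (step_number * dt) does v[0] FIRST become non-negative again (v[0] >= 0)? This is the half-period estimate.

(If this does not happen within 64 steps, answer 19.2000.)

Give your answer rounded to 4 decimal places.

Answer: 3.3000

Derivation:
Step 0: x=[7.9000] v=[0.0000]
Step 1: x=[7.6680] v=[-0.7732]
Step 2: x=[7.2240] v=[-1.4799]
Step 3: x=[6.6062] v=[-2.0595]
Step 4: x=[5.8675] v=[-2.4622]
Step 5: x=[5.0715] v=[-2.6534]
Step 6: x=[4.2865] v=[-2.6166]
Step 7: x=[3.5800] v=[-2.3550]
Step 8: x=[3.0127] v=[-1.8911]
Step 9: x=[2.6333] v=[-1.2647]
Step 10: x=[2.4744] v=[-0.5297]
Step 11: x=[2.5496] v=[0.2508]
First v>=0 after going negative at step 11, time=3.3000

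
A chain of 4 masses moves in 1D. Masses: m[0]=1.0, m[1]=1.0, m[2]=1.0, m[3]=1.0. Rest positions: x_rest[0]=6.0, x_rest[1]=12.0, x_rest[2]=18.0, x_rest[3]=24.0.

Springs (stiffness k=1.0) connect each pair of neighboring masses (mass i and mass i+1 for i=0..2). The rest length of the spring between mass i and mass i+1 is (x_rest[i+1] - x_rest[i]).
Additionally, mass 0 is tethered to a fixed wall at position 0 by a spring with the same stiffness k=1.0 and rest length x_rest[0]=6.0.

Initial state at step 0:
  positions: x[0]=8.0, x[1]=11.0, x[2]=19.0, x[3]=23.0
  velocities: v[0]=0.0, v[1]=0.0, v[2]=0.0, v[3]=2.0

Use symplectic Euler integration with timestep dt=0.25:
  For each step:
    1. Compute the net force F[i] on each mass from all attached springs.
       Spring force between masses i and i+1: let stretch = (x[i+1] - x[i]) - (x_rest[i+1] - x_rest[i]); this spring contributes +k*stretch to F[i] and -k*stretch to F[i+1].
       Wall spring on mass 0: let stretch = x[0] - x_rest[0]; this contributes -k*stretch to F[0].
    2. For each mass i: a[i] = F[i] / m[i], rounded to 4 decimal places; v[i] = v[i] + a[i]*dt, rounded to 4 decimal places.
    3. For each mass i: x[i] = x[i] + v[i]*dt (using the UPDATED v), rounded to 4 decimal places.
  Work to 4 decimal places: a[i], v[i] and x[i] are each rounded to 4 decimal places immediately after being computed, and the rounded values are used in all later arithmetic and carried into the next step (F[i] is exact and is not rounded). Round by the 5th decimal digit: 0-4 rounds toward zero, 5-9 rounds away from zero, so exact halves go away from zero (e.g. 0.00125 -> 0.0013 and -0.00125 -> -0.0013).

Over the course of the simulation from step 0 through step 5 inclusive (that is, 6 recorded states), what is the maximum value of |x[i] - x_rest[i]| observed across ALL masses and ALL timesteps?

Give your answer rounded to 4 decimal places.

Answer: 2.1405

Derivation:
Step 0: x=[8.0000 11.0000 19.0000 23.0000] v=[0.0000 0.0000 0.0000 2.0000]
Step 1: x=[7.6875 11.3125 18.7500 23.6250] v=[-1.2500 1.2500 -1.0000 2.5000]
Step 2: x=[7.1211 11.8633 18.3399 24.3203] v=[-2.2656 2.2031 -1.6406 2.7813]
Step 3: x=[6.4060 12.5225 17.8987 25.0169] v=[-2.8603 2.6367 -1.7647 2.7862]
Step 4: x=[5.6728 13.1354 17.5664 25.6436] v=[-2.9327 2.4516 -1.3292 2.5067]
Step 5: x=[5.0515 13.5588 17.4620 26.1405] v=[-2.4853 1.6937 -0.4177 1.9874]
Max displacement = 2.1405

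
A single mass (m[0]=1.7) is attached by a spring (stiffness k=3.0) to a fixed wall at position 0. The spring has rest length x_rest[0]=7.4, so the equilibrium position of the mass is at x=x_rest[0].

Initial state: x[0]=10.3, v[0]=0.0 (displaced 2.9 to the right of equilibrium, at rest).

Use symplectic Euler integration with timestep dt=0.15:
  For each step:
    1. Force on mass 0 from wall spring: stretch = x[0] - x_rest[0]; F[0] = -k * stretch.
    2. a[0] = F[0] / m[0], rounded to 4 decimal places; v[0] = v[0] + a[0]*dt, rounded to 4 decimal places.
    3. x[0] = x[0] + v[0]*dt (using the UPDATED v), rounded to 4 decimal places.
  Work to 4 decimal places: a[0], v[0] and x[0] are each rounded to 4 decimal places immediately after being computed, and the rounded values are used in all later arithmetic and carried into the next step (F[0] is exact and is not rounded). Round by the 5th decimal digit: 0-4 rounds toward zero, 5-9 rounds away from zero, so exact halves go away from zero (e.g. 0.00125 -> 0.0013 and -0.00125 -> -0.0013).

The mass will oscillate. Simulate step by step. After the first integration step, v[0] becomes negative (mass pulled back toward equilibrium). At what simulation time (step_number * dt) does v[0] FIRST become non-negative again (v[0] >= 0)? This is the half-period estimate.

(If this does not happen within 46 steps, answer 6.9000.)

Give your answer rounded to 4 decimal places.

Step 0: x=[10.3000] v=[0.0000]
Step 1: x=[10.1849] v=[-0.7676]
Step 2: x=[9.9592] v=[-1.5048]
Step 3: x=[9.6319] v=[-2.1822]
Step 4: x=[9.2160] v=[-2.7730]
Step 5: x=[8.7279] v=[-3.2537]
Step 6: x=[8.1871] v=[-3.6052]
Step 7: x=[7.6151] v=[-3.8136]
Step 8: x=[7.0345] v=[-3.8705]
Step 9: x=[6.4684] v=[-3.7738]
Step 10: x=[5.9393] v=[-3.5272]
Step 11: x=[5.4682] v=[-3.1405]
Step 12: x=[5.0738] v=[-2.6291]
Step 13: x=[4.7718] v=[-2.0133]
Step 14: x=[4.5742] v=[-1.3176]
Step 15: x=[4.4888] v=[-0.5696]
Step 16: x=[4.5190] v=[0.2010]
First v>=0 after going negative at step 16, time=2.4000

Answer: 2.4000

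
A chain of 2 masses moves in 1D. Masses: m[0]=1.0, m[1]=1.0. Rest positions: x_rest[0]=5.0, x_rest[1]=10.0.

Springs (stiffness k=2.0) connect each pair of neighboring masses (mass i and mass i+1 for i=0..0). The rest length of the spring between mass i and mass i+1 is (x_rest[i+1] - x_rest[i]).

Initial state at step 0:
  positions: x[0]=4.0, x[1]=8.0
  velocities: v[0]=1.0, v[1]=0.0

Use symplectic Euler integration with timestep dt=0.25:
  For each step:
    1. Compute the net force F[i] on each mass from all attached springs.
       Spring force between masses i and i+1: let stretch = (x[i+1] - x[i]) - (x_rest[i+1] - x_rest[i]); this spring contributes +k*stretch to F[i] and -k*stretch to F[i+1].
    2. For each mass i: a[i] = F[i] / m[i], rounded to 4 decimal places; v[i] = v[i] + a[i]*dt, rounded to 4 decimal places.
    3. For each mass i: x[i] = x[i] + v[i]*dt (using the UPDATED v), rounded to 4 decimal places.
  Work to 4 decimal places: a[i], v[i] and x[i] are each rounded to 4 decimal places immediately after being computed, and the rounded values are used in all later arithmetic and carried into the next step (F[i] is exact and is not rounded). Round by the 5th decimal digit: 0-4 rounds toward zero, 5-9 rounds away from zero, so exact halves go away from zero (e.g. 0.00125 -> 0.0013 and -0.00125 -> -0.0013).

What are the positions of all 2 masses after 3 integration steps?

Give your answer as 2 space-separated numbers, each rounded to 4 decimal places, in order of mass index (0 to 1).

Step 0: x=[4.0000 8.0000] v=[1.0000 0.0000]
Step 1: x=[4.1250 8.1250] v=[0.5000 0.5000]
Step 2: x=[4.1250 8.3750] v=[0.0000 1.0000]
Step 3: x=[4.0313 8.7188] v=[-0.3750 1.3750]

Answer: 4.0313 8.7188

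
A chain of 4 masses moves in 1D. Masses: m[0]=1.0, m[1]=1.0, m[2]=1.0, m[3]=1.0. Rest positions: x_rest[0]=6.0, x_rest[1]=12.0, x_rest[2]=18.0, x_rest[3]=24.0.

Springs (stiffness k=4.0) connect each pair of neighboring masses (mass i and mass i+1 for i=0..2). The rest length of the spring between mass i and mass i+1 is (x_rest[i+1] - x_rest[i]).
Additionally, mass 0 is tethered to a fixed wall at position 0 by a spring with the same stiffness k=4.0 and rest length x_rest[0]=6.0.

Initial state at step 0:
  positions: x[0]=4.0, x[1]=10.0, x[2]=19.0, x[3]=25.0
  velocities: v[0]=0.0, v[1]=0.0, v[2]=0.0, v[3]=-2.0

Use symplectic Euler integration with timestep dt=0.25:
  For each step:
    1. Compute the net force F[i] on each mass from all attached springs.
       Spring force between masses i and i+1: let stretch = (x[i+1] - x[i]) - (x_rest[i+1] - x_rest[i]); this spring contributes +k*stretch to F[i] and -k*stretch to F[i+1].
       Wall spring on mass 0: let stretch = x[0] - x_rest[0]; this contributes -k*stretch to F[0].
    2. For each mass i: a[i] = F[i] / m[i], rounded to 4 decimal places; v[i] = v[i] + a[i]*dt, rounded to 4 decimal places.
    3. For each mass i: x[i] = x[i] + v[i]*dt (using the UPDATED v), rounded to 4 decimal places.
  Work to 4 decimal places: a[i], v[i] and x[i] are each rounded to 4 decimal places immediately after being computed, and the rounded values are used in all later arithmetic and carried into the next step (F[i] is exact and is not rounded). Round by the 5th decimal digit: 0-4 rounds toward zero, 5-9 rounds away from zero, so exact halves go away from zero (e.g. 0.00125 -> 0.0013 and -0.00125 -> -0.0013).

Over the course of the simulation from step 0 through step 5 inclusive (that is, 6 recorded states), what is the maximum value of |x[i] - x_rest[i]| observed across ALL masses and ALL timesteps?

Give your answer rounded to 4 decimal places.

Answer: 2.6191

Derivation:
Step 0: x=[4.0000 10.0000 19.0000 25.0000] v=[0.0000 0.0000 0.0000 -2.0000]
Step 1: x=[4.5000 10.7500 18.2500 24.5000] v=[2.0000 3.0000 -3.0000 -2.0000]
Step 2: x=[5.4375 11.8125 17.1875 23.9375] v=[3.7500 4.2500 -4.2500 -2.2500]
Step 3: x=[6.6094 12.6250 16.4688 23.1875] v=[4.6875 3.2500 -2.8750 -3.0000]
Step 4: x=[7.6328 12.8946 16.4688 22.2578] v=[4.0937 1.0782 -0.0001 -3.7187]
Step 5: x=[8.0635 12.7423 17.0225 21.3809] v=[1.7227 -0.6094 2.2147 -3.5077]
Max displacement = 2.6191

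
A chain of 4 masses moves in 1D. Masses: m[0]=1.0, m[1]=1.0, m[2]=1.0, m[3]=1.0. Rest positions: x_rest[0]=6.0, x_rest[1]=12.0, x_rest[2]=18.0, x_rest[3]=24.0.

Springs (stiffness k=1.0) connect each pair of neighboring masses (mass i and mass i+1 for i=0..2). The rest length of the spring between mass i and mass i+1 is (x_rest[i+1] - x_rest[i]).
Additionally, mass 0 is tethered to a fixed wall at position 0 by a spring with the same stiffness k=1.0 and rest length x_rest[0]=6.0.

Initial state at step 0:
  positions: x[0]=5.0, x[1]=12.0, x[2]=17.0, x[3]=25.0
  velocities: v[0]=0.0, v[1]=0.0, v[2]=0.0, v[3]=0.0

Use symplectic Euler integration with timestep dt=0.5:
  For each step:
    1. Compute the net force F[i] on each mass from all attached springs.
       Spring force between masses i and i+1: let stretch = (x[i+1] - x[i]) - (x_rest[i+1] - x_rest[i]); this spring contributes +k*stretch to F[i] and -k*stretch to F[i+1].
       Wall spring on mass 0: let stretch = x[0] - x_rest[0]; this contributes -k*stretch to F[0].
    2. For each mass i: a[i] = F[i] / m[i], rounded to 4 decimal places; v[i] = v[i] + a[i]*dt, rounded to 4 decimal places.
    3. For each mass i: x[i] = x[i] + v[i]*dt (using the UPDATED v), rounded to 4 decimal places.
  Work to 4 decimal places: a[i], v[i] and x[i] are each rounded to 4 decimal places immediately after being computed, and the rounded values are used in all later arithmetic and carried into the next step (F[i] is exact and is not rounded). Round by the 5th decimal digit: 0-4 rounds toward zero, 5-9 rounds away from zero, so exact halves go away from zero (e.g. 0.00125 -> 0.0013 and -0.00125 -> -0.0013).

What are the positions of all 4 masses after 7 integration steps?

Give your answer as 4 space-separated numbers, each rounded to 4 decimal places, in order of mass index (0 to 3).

Answer: 6.4735 12.9059 17.3762 23.7334

Derivation:
Step 0: x=[5.0000 12.0000 17.0000 25.0000] v=[0.0000 0.0000 0.0000 0.0000]
Step 1: x=[5.5000 11.5000 17.7500 24.5000] v=[1.0000 -1.0000 1.5000 -1.0000]
Step 2: x=[6.1250 11.0625 18.6250 23.8125] v=[1.2500 -0.8750 1.7500 -1.3750]
Step 3: x=[6.4532 11.2813 18.9063 23.3281] v=[0.6563 0.4375 0.5625 -0.9688]
Step 4: x=[6.3751 12.1993 18.3868 23.2383] v=[-0.1563 1.8360 -1.0391 -0.1797]
Step 5: x=[6.1592 13.2082 17.5333 23.4356] v=[-0.4318 2.0177 -1.7071 0.3946]
Step 6: x=[6.1658 13.5361 17.0741 23.6574] v=[0.0131 0.6558 -0.9185 0.4435]
Step 7: x=[6.4735 12.9059 17.3762 23.7334] v=[0.6154 -1.2604 0.6042 0.1519]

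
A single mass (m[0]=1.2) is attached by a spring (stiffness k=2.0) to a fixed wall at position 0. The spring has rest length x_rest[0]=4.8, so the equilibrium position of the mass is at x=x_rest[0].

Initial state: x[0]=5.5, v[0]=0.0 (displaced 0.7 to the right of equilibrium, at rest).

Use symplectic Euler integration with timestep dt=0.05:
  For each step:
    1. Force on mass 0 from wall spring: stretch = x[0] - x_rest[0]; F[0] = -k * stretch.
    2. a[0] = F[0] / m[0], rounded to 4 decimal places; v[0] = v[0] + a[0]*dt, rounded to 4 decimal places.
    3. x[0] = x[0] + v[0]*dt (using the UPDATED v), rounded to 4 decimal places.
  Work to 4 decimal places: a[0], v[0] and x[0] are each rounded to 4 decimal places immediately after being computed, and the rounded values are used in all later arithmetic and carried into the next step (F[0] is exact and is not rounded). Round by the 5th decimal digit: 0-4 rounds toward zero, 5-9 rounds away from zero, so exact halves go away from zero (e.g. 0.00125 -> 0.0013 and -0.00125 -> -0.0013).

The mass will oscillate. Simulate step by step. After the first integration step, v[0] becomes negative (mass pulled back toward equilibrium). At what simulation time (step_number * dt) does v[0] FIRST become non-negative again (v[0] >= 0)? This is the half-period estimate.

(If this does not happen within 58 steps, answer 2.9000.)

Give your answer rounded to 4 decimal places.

Step 0: x=[5.5000] v=[0.0000]
Step 1: x=[5.4971] v=[-0.0583]
Step 2: x=[5.4913] v=[-0.1164]
Step 3: x=[5.4826] v=[-0.1740]
Step 4: x=[5.4711] v=[-0.2309]
Step 5: x=[5.4568] v=[-0.2868]
Step 6: x=[5.4397] v=[-0.3415]
Step 7: x=[5.4200] v=[-0.3948]
Step 8: x=[5.3977] v=[-0.4465]
Step 9: x=[5.3729] v=[-0.4963]
Step 10: x=[5.3457] v=[-0.5440]
Step 11: x=[5.3162] v=[-0.5895]
Step 12: x=[5.2846] v=[-0.6325]
Step 13: x=[5.2510] v=[-0.6729]
Step 14: x=[5.2155] v=[-0.7105]
Step 15: x=[5.1782] v=[-0.7451]
Step 16: x=[5.1394] v=[-0.7766]
Step 17: x=[5.0992] v=[-0.8049]
Step 18: x=[5.0577] v=[-0.8298]
Step 19: x=[5.0151] v=[-0.8513]
Step 20: x=[4.9716] v=[-0.8692]
Step 21: x=[4.9274] v=[-0.8835]
Step 22: x=[4.8827] v=[-0.8941]
Step 23: x=[4.8377] v=[-0.9010]
Step 24: x=[4.7925] v=[-0.9041]
Step 25: x=[4.7473] v=[-0.9035]
Step 26: x=[4.7023] v=[-0.8991]
Step 27: x=[4.6578] v=[-0.8910]
Step 28: x=[4.6138] v=[-0.8792]
Step 29: x=[4.5706] v=[-0.8637]
Step 30: x=[4.5284] v=[-0.8446]
Step 31: x=[4.4873] v=[-0.8220]
Step 32: x=[4.4475] v=[-0.7959]
Step 33: x=[4.4092] v=[-0.7665]
Step 34: x=[4.3725] v=[-0.7339]
Step 35: x=[4.3376] v=[-0.6983]
Step 36: x=[4.3046] v=[-0.6598]
Step 37: x=[4.2737] v=[-0.6185]
Step 38: x=[4.2450] v=[-0.5746]
Step 39: x=[4.2186] v=[-0.5284]
Step 40: x=[4.1946] v=[-0.4800]
Step 41: x=[4.1731] v=[-0.4296]
Step 42: x=[4.1542] v=[-0.3774]
Step 43: x=[4.1380] v=[-0.3236]
Step 44: x=[4.1246] v=[-0.2684]
Step 45: x=[4.1140] v=[-0.2121]
Step 46: x=[4.1063] v=[-0.1549]
Step 47: x=[4.1014] v=[-0.0971]
Step 48: x=[4.0995] v=[-0.0389]
Step 49: x=[4.1005] v=[0.0195]
First v>=0 after going negative at step 49, time=2.4500

Answer: 2.4500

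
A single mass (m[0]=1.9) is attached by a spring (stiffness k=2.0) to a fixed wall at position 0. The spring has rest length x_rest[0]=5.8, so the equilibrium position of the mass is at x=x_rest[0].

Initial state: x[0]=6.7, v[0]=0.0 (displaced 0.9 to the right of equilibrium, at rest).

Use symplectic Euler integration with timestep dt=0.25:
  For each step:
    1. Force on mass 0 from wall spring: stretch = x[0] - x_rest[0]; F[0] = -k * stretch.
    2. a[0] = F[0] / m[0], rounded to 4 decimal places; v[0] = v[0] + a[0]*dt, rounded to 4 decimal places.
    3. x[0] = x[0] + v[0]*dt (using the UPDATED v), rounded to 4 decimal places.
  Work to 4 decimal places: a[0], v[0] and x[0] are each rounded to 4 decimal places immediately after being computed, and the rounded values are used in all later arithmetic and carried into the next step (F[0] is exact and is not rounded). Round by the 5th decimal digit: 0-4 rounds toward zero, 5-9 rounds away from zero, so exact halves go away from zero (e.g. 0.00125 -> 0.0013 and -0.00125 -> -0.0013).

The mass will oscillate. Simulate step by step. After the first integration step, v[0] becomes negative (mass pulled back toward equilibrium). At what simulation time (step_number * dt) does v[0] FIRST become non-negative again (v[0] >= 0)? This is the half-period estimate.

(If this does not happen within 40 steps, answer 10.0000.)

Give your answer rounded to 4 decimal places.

Step 0: x=[6.7000] v=[0.0000]
Step 1: x=[6.6408] v=[-0.2369]
Step 2: x=[6.5263] v=[-0.4582]
Step 3: x=[6.3640] v=[-0.6493]
Step 4: x=[6.1646] v=[-0.7977]
Step 5: x=[5.9412] v=[-0.8937]
Step 6: x=[5.7085] v=[-0.9309]
Step 7: x=[5.4818] v=[-0.9068]
Step 8: x=[5.2760] v=[-0.8231]
Step 9: x=[5.1047] v=[-0.6852]
Step 10: x=[4.9792] v=[-0.5022]
Step 11: x=[4.9077] v=[-0.2862]
Step 12: x=[4.8949] v=[-0.0514]
Step 13: x=[4.9416] v=[0.1868]
First v>=0 after going negative at step 13, time=3.2500

Answer: 3.2500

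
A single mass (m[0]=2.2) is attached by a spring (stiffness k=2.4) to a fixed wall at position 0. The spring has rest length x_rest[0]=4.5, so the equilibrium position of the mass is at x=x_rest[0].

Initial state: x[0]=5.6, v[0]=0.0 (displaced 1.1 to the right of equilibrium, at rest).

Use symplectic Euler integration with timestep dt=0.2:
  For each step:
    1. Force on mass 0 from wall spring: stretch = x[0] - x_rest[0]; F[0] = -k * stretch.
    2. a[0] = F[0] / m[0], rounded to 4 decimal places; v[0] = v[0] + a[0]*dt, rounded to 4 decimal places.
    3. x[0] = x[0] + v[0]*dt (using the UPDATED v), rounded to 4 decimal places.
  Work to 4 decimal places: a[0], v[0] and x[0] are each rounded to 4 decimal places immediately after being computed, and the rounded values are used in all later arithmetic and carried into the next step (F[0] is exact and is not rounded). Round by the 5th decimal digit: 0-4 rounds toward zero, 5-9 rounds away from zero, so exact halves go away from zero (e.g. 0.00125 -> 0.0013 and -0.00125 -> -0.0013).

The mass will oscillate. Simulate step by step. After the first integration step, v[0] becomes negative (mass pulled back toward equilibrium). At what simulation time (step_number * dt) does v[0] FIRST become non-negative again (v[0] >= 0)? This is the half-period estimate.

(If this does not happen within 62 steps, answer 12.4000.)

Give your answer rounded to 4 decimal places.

Answer: 3.2000

Derivation:
Step 0: x=[5.6000] v=[0.0000]
Step 1: x=[5.5520] v=[-0.2400]
Step 2: x=[5.4581] v=[-0.4695]
Step 3: x=[5.3224] v=[-0.6785]
Step 4: x=[5.1508] v=[-0.8579]
Step 5: x=[4.9508] v=[-0.9999]
Step 6: x=[4.7311] v=[-1.0983]
Step 7: x=[4.5014] v=[-1.1487]
Step 8: x=[4.2716] v=[-1.1490]
Step 9: x=[4.0518] v=[-1.0992]
Step 10: x=[3.8515] v=[-1.0014]
Step 11: x=[3.6795] v=[-0.8599]
Step 12: x=[3.5433] v=[-0.6809]
Step 13: x=[3.4489] v=[-0.4722]
Step 14: x=[3.4003] v=[-0.2429]
Step 15: x=[3.3997] v=[-0.0030]
Step 16: x=[3.4471] v=[0.2371]
First v>=0 after going negative at step 16, time=3.2000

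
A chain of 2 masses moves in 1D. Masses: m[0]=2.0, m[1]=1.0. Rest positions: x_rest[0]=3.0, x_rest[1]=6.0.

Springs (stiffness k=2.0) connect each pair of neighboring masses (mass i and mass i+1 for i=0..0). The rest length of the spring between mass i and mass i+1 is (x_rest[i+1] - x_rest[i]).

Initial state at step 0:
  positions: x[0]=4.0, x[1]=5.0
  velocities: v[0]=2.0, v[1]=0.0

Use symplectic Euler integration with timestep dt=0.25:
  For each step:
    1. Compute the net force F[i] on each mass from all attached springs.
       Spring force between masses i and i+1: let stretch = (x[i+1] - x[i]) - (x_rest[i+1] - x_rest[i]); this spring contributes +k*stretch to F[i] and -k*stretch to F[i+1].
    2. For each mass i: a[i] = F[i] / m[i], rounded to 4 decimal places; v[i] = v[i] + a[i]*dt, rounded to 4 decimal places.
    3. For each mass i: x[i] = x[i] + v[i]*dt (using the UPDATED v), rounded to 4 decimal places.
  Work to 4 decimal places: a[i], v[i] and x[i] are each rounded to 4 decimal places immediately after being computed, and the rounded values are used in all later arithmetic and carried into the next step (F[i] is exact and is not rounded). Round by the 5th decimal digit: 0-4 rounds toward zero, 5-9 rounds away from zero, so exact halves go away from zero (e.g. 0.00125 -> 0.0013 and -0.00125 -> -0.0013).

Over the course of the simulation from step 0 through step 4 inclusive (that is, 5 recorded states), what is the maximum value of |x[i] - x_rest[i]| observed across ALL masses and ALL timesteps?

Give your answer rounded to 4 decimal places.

Step 0: x=[4.0000 5.0000] v=[2.0000 0.0000]
Step 1: x=[4.3750 5.2500] v=[1.5000 1.0000]
Step 2: x=[4.6172 5.7656] v=[0.9688 2.0625]
Step 3: x=[4.7437 6.5127] v=[0.5059 2.9883]
Step 4: x=[4.7933 7.4137] v=[0.1982 3.6038]
Max displacement = 1.7933

Answer: 1.7933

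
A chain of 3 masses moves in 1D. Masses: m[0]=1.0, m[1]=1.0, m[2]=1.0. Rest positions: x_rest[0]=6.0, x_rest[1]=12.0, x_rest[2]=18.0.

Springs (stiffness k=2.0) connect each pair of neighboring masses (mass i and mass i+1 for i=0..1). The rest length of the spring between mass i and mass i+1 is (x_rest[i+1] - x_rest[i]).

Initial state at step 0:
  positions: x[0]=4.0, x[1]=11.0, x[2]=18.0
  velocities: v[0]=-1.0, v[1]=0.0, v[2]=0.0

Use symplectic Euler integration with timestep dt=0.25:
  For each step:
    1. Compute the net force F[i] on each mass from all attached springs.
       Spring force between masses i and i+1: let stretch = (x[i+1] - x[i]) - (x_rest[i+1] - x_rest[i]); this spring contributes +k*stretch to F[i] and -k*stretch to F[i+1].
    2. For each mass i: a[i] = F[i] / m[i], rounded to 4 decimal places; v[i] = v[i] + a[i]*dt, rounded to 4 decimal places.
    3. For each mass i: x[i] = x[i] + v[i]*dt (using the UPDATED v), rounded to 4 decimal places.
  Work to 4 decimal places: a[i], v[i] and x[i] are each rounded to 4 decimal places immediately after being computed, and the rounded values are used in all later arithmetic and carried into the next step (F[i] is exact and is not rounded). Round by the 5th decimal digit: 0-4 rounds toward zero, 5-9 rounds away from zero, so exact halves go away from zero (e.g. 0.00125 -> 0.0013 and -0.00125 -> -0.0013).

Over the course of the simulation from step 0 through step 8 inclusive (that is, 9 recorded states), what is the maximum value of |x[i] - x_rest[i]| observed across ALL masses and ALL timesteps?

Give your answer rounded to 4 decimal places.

Answer: 2.5008

Derivation:
Step 0: x=[4.0000 11.0000 18.0000] v=[-1.0000 0.0000 0.0000]
Step 1: x=[3.8750 11.0000 17.8750] v=[-0.5000 0.0000 -0.5000]
Step 2: x=[3.8906 10.9688 17.6406] v=[0.0625 -0.1250 -0.9375]
Step 3: x=[4.0410 10.8868 17.3223] v=[0.6016 -0.3282 -1.2734]
Step 4: x=[4.2971 10.7535 16.9495] v=[1.0245 -0.5334 -1.4912]
Step 5: x=[4.6103 10.5876 16.5522] v=[1.2527 -0.6636 -1.5892]
Step 6: x=[4.9207 10.4201 16.1593] v=[1.2414 -0.6700 -1.5715]
Step 7: x=[5.1685 10.2826 15.7990] v=[0.9911 -0.5501 -1.4411]
Step 8: x=[5.3056 10.1954 15.4992] v=[0.5482 -0.3490 -1.1993]
Max displacement = 2.5008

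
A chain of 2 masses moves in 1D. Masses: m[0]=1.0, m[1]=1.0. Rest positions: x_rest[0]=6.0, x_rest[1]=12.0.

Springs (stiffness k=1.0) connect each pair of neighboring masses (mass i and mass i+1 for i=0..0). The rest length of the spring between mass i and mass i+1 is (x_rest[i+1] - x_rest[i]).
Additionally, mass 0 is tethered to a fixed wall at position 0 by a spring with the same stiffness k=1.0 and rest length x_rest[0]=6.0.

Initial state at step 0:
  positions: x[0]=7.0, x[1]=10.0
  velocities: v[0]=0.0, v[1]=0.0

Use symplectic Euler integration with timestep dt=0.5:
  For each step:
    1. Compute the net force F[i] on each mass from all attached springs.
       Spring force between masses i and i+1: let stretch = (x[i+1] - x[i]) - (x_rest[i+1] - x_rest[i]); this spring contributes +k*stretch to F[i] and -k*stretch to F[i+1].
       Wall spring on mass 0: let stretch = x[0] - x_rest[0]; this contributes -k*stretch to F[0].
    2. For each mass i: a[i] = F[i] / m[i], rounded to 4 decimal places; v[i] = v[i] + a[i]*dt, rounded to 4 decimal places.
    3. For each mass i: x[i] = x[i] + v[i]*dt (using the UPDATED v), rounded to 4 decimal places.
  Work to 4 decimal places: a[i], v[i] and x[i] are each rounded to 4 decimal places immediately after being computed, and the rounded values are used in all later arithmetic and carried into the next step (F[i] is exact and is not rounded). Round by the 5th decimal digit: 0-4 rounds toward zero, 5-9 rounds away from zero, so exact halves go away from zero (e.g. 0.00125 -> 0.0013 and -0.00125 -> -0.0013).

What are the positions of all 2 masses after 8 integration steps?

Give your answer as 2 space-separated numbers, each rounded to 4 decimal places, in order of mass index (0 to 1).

Step 0: x=[7.0000 10.0000] v=[0.0000 0.0000]
Step 1: x=[6.0000 10.7500] v=[-2.0000 1.5000]
Step 2: x=[4.6875 11.8125] v=[-2.6250 2.1250]
Step 3: x=[3.9844 12.5938] v=[-1.4063 1.5625]
Step 4: x=[4.4375 12.7227] v=[0.9062 0.2578]
Step 5: x=[5.8526 12.2803] v=[2.8301 -0.8848]
Step 6: x=[7.4115 11.7310] v=[3.1177 -1.0987]
Step 7: x=[8.1974 11.6018] v=[1.5717 -0.2585]
Step 8: x=[7.7850 12.1215] v=[-0.8248 1.0393]

Answer: 7.7850 12.1215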